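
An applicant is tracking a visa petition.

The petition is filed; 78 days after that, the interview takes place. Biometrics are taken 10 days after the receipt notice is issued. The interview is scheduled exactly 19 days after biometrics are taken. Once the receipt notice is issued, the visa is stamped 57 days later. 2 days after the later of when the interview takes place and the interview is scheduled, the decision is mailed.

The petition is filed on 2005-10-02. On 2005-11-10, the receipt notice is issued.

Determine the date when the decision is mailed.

The petition is filed: Oct 2, 2005.
The interview takes place: Oct 2, 2005 + 78 days = Dec 19, 2005.
The receipt notice is issued: Nov 10, 2005.
Biometrics are taken: Nov 10, 2005 + 10 days = Nov 20, 2005.
The interview is scheduled: Nov 20, 2005 + 19 days = Dec 9, 2005.
Both prerequisites met — the interview takes place (Dec 19, 2005), the interview is scheduled (Dec 9, 2005); the later is Dec 19, 2005.
The decision is mailed: Dec 19, 2005 + 2 days = Dec 21, 2005.

2005-12-21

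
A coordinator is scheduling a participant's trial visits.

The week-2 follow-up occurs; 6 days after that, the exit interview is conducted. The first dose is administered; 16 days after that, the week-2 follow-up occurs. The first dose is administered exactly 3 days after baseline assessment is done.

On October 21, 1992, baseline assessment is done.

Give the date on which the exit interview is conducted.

November 15, 1992

Baseline assessment is done: Oct 21, 1992.
The first dose is administered: Oct 21, 1992 + 3 days = Oct 24, 1992.
The week-2 follow-up occurs: Oct 24, 1992 + 16 days = Nov 9, 1992.
The exit interview is conducted: Nov 9, 1992 + 6 days = Nov 15, 1992.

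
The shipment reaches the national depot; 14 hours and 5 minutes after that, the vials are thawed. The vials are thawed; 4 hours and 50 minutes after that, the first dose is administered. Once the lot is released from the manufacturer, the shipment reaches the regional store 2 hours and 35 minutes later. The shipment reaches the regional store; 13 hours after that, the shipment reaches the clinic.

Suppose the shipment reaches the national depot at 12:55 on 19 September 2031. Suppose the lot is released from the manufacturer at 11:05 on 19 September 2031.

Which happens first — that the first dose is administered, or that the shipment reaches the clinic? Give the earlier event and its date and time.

The shipment reaches the clinic — 02:40 on 20 September 2031

The shipment reaches the national depot: 12:55 Sep 19, 2031.
The vials are thawed: 12:55 Sep 19, 2031 + 14h05m = 03:00 Sep 20, 2031.
The first dose is administered: 03:00 Sep 20, 2031 + 4h50m = 07:50 Sep 20, 2031.
The lot is released from the manufacturer: 11:05 Sep 19, 2031.
The shipment reaches the regional store: 11:05 Sep 19, 2031 + 2h35m = 13:40 Sep 19, 2031.
The shipment reaches the clinic: 13:40 Sep 19, 2031 + 13h = 02:40 Sep 20, 2031.
Comparing: the first dose is administered at 07:50 Sep 20, 2031 vs the shipment reaches the clinic at 02:40 Sep 20, 2031. Earlier: the shipment reaches the clinic.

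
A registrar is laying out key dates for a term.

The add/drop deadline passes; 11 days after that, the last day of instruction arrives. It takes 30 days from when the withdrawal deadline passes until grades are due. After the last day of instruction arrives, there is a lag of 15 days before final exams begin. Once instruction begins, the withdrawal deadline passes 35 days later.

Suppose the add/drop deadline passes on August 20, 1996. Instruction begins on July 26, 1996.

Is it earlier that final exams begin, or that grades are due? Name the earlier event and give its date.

The add/drop deadline passes: Aug 20, 1996.
The last day of instruction arrives: Aug 20, 1996 + 11 days = Aug 31, 1996.
Final exams begin: Aug 31, 1996 + 15 days = Sep 15, 1996.
Instruction begins: Jul 26, 1996.
The withdrawal deadline passes: Jul 26, 1996 + 35 days = Aug 30, 1996.
Grades are due: Aug 30, 1996 + 30 days = Sep 29, 1996.
Comparing: final exams begin on Sep 15, 1996 vs grades are due on Sep 29, 1996. Earlier: final exams begin.

Final exams begin — September 15, 1996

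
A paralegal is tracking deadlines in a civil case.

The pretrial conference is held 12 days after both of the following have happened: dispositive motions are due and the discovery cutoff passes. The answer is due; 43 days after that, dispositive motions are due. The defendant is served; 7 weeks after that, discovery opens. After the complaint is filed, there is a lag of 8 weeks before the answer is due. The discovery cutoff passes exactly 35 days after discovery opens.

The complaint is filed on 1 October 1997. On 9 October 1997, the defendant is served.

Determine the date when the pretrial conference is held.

The complaint is filed: Oct 1, 1997.
The answer is due: Oct 1, 1997 + 8 weeks = Nov 26, 1997.
Dispositive motions are due: Nov 26, 1997 + 43 days = Jan 8, 1998.
The defendant is served: Oct 9, 1997.
Discovery opens: Oct 9, 1997 + 7 weeks = Nov 27, 1997.
The discovery cutoff passes: Nov 27, 1997 + 35 days = Jan 1, 1998.
Both prerequisites met — dispositive motions are due (Jan 8, 1998), the discovery cutoff passes (Jan 1, 1998); the later is Jan 8, 1998.
The pretrial conference is held: Jan 8, 1998 + 12 days = Jan 20, 1998.

20 January 1998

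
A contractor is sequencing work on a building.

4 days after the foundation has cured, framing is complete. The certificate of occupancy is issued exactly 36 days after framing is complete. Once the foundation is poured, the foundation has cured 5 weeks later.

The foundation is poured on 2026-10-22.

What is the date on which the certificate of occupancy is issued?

2027-01-05

The foundation is poured: Oct 22, 2026.
The foundation has cured: Oct 22, 2026 + 5 weeks = Nov 26, 2026.
Framing is complete: Nov 26, 2026 + 4 days = Nov 30, 2026.
The certificate of occupancy is issued: Nov 30, 2026 + 36 days = Jan 5, 2027.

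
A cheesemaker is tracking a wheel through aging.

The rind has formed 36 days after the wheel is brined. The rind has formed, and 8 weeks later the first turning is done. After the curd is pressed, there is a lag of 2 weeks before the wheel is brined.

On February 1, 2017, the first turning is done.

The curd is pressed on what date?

The first turning is done: Feb 1, 2017.
The rind has formed: Feb 1, 2017 − 8 weeks = Dec 7, 2016.
The wheel is brined: Dec 7, 2016 − 36 days = Nov 1, 2016.
The curd is pressed: Nov 1, 2016 − 2 weeks = Oct 18, 2016.

October 18, 2016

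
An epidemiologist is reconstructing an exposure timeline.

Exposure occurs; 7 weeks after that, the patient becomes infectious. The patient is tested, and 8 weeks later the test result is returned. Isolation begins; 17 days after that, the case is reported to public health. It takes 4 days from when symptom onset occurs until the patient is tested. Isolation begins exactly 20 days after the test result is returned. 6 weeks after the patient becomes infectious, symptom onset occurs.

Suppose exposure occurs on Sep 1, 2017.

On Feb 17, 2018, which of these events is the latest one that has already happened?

The test result is returned

Exposure occurs: Sep 1, 2017.
The patient becomes infectious: Sep 1, 2017 + 7 weeks = Oct 20, 2017.
Symptom onset occurs: Oct 20, 2017 + 6 weeks = Dec 1, 2017.
The patient is tested: Dec 1, 2017 + 4 days = Dec 5, 2017.
The test result is returned: Dec 5, 2017 + 8 weeks = Jan 30, 2018.
Isolation begins: Jan 30, 2018 + 20 days = Feb 19, 2018.
The case is reported to public health: Feb 19, 2018 + 17 days = Mar 8, 2018.
Feb 17, 2018 falls between when the test result is returned (Jan 30, 2018) and when isolation begins (Feb 19, 2018).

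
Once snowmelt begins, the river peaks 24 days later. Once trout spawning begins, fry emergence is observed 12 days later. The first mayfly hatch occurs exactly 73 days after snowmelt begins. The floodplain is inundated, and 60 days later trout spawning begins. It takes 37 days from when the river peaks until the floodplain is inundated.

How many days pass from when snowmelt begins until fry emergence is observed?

Causal path: snowmelt begins → the river peaks → the floodplain is inundated → trout spawning begins → fry emergence is observed.
Total delay along the path: 24 + 37 + 60 + 12 = 133 days.

133 days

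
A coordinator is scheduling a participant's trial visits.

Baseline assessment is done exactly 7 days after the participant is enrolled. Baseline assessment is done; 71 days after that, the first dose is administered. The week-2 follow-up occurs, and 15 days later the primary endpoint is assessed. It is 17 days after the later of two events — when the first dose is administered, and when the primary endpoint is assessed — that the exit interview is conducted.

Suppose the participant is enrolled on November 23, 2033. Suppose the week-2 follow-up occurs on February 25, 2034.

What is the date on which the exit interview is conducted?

March 29, 2034

The participant is enrolled: Nov 23, 2033.
Baseline assessment is done: Nov 23, 2033 + 7 days = Nov 30, 2033.
The first dose is administered: Nov 30, 2033 + 71 days = Feb 9, 2034.
The week-2 follow-up occurs: Feb 25, 2034.
The primary endpoint is assessed: Feb 25, 2034 + 15 days = Mar 12, 2034.
Both prerequisites met — the first dose is administered (Feb 9, 2034), the primary endpoint is assessed (Mar 12, 2034); the later is Mar 12, 2034.
The exit interview is conducted: Mar 12, 2034 + 17 days = Mar 29, 2034.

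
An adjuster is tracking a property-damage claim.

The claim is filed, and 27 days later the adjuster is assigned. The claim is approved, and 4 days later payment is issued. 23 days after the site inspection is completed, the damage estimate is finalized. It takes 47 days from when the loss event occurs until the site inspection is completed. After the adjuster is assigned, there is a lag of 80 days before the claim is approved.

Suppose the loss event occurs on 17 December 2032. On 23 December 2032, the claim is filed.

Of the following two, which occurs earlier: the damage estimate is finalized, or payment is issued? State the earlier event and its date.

The damage estimate is finalized — 25 February 2033

The loss event occurs: Dec 17, 2032.
The site inspection is completed: Dec 17, 2032 + 47 days = Feb 2, 2033.
The damage estimate is finalized: Feb 2, 2033 + 23 days = Feb 25, 2033.
The claim is filed: Dec 23, 2032.
The adjuster is assigned: Dec 23, 2032 + 27 days = Jan 19, 2033.
The claim is approved: Jan 19, 2033 + 80 days = Apr 9, 2033.
Payment is issued: Apr 9, 2033 + 4 days = Apr 13, 2033.
Comparing: the damage estimate is finalized on Feb 25, 2033 vs payment is issued on Apr 13, 2033. Earlier: the damage estimate is finalized.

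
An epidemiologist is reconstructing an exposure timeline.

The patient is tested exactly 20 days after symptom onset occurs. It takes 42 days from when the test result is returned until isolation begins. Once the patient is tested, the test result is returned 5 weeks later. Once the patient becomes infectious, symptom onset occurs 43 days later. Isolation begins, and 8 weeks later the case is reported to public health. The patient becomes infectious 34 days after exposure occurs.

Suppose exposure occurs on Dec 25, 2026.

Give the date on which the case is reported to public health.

Exposure occurs: Dec 25, 2026.
The patient becomes infectious: Dec 25, 2026 + 34 days = Jan 28, 2027.
Symptom onset occurs: Jan 28, 2027 + 43 days = Mar 12, 2027.
The patient is tested: Mar 12, 2027 + 20 days = Apr 1, 2027.
The test result is returned: Apr 1, 2027 + 5 weeks = May 6, 2027.
Isolation begins: May 6, 2027 + 42 days = Jun 17, 2027.
The case is reported to public health: Jun 17, 2027 + 8 weeks = Aug 12, 2027.

Aug 12, 2027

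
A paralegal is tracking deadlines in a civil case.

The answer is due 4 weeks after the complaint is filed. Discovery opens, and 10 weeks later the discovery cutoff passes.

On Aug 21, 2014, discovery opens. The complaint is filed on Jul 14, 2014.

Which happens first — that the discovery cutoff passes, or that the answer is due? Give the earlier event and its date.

The answer is due — Aug 11, 2014

Discovery opens: Aug 21, 2014.
The discovery cutoff passes: Aug 21, 2014 + 10 weeks = Oct 30, 2014.
The complaint is filed: Jul 14, 2014.
The answer is due: Jul 14, 2014 + 4 weeks = Aug 11, 2014.
Comparing: the discovery cutoff passes on Oct 30, 2014 vs the answer is due on Aug 11, 2014. Earlier: the answer is due.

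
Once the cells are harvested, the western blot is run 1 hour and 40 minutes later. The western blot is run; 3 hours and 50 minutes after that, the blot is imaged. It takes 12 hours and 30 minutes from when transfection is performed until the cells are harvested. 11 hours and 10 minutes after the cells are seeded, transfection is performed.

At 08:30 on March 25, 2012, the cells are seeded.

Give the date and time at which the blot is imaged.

13:40 on March 26, 2012

The cells are seeded: 08:30 Mar 25, 2012.
Transfection is performed: 08:30 Mar 25, 2012 + 11h10m = 19:40 Mar 25, 2012.
The cells are harvested: 19:40 Mar 25, 2012 + 12h30m = 08:10 Mar 26, 2012.
The western blot is run: 08:10 Mar 26, 2012 + 1h40m = 09:50 Mar 26, 2012.
The blot is imaged: 09:50 Mar 26, 2012 + 3h50m = 13:40 Mar 26, 2012.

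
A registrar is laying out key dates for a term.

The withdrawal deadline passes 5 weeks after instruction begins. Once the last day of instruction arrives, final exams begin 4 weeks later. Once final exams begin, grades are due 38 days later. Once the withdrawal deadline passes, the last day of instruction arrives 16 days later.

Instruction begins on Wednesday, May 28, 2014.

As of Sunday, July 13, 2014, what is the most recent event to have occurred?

The withdrawal deadline passes

Instruction begins: May 28, 2014.
The withdrawal deadline passes: May 28, 2014 + 5 weeks = Jul 2, 2014.
The last day of instruction arrives: Jul 2, 2014 + 16 days = Jul 18, 2014.
Final exams begin: Jul 18, 2014 + 4 weeks = Aug 15, 2014.
Grades are due: Aug 15, 2014 + 38 days = Sep 22, 2014.
Jul 13, 2014 falls between when the withdrawal deadline passes (Jul 2, 2014) and when the last day of instruction arrives (Jul 18, 2014).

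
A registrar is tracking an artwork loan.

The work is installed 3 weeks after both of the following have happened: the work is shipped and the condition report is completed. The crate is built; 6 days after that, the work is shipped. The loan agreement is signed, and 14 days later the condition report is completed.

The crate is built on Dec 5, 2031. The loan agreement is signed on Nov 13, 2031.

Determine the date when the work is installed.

The crate is built: Dec 5, 2031.
The work is shipped: Dec 5, 2031 + 6 days = Dec 11, 2031.
The loan agreement is signed: Nov 13, 2031.
The condition report is completed: Nov 13, 2031 + 14 days = Nov 27, 2031.
Both prerequisites met — the work is shipped (Dec 11, 2031), the condition report is completed (Nov 27, 2031); the later is Dec 11, 2031.
The work is installed: Dec 11, 2031 + 3 weeks = Jan 1, 2032.

Jan 1, 2032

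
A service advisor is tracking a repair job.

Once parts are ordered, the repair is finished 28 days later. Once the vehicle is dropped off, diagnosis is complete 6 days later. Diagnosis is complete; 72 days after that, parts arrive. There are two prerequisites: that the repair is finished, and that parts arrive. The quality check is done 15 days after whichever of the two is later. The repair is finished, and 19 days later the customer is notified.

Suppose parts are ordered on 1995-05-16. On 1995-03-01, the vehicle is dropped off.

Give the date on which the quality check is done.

1995-06-28

Parts are ordered: May 16, 1995.
The repair is finished: May 16, 1995 + 28 days = Jun 13, 1995.
The vehicle is dropped off: Mar 1, 1995.
Diagnosis is complete: Mar 1, 1995 + 6 days = Mar 7, 1995.
Parts arrive: Mar 7, 1995 + 72 days = May 18, 1995.
Both prerequisites met — the repair is finished (Jun 13, 1995), parts arrive (May 18, 1995); the later is Jun 13, 1995.
The quality check is done: Jun 13, 1995 + 15 days = Jun 28, 1995.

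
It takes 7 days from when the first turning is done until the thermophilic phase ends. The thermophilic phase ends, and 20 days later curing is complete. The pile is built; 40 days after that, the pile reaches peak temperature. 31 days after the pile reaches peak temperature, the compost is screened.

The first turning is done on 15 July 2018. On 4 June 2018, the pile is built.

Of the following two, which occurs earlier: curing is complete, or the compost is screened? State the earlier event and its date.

The first turning is done: Jul 15, 2018.
The thermophilic phase ends: Jul 15, 2018 + 7 days = Jul 22, 2018.
Curing is complete: Jul 22, 2018 + 20 days = Aug 11, 2018.
The pile is built: Jun 4, 2018.
The pile reaches peak temperature: Jun 4, 2018 + 40 days = Jul 14, 2018.
The compost is screened: Jul 14, 2018 + 31 days = Aug 14, 2018.
Comparing: curing is complete on Aug 11, 2018 vs the compost is screened on Aug 14, 2018. Earlier: curing is complete.

Curing is complete — 11 August 2018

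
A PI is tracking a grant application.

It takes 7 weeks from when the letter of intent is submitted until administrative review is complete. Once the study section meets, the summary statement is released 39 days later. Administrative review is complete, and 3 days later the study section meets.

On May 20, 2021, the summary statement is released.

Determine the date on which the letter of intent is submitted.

February 18, 2021

The summary statement is released: May 20, 2021.
The study section meets: May 20, 2021 − 39 days = Apr 11, 2021.
Administrative review is complete: Apr 11, 2021 − 3 days = Apr 8, 2021.
The letter of intent is submitted: Apr 8, 2021 − 7 weeks = Feb 18, 2021.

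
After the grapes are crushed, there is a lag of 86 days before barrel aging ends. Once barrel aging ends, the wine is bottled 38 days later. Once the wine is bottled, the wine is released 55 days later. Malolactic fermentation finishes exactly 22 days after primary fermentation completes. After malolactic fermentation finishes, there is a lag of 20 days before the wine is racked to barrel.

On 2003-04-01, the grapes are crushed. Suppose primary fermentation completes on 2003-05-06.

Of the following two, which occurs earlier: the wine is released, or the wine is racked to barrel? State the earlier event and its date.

The wine is racked to barrel — 2003-06-17

The grapes are crushed: Apr 1, 2003.
Barrel aging ends: Apr 1, 2003 + 86 days = Jun 26, 2003.
The wine is bottled: Jun 26, 2003 + 38 days = Aug 3, 2003.
The wine is released: Aug 3, 2003 + 55 days = Sep 27, 2003.
Primary fermentation completes: May 6, 2003.
Malolactic fermentation finishes: May 6, 2003 + 22 days = May 28, 2003.
The wine is racked to barrel: May 28, 2003 + 20 days = Jun 17, 2003.
Comparing: the wine is released on Sep 27, 2003 vs the wine is racked to barrel on Jun 17, 2003. Earlier: the wine is racked to barrel.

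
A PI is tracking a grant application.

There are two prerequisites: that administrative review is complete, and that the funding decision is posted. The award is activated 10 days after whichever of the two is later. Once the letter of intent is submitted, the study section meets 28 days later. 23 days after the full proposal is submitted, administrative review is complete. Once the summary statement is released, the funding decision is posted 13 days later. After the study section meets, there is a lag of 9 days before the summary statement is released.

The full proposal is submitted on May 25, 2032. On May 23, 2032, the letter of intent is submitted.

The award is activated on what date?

Jul 22, 2032

The full proposal is submitted: May 25, 2032.
Administrative review is complete: May 25, 2032 + 23 days = Jun 17, 2032.
The letter of intent is submitted: May 23, 2032.
The study section meets: May 23, 2032 + 28 days = Jun 20, 2032.
The summary statement is released: Jun 20, 2032 + 9 days = Jun 29, 2032.
The funding decision is posted: Jun 29, 2032 + 13 days = Jul 12, 2032.
Both prerequisites met — administrative review is complete (Jun 17, 2032), the funding decision is posted (Jul 12, 2032); the later is Jul 12, 2032.
The award is activated: Jul 12, 2032 + 10 days = Jul 22, 2032.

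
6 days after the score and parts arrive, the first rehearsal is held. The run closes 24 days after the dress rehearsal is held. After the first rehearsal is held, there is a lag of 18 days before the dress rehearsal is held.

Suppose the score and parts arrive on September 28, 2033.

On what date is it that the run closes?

The score and parts arrive: Sep 28, 2033.
The first rehearsal is held: Sep 28, 2033 + 6 days = Oct 4, 2033.
The dress rehearsal is held: Oct 4, 2033 + 18 days = Oct 22, 2033.
The run closes: Oct 22, 2033 + 24 days = Nov 15, 2033.

November 15, 2033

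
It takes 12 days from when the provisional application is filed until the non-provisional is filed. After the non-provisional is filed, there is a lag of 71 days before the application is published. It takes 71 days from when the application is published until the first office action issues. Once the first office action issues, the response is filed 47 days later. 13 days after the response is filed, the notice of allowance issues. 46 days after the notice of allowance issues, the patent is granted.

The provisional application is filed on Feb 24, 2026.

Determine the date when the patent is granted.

The provisional application is filed: Feb 24, 2026.
The non-provisional is filed: Feb 24, 2026 + 12 days = Mar 8, 2026.
The application is published: Mar 8, 2026 + 71 days = May 18, 2026.
The first office action issues: May 18, 2026 + 71 days = Jul 28, 2026.
The response is filed: Jul 28, 2026 + 47 days = Sep 13, 2026.
The notice of allowance issues: Sep 13, 2026 + 13 days = Sep 26, 2026.
The patent is granted: Sep 26, 2026 + 46 days = Nov 11, 2026.

Nov 11, 2026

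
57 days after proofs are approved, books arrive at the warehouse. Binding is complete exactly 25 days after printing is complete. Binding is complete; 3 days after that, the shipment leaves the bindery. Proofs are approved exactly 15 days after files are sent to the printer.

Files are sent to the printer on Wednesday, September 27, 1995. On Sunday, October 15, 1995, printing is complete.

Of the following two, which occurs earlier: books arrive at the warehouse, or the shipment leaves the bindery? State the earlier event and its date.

The shipment leaves the bindery — Sunday, November 12, 1995

Files are sent to the printer: Sep 27, 1995.
Proofs are approved: Sep 27, 1995 + 15 days = Oct 12, 1995.
Books arrive at the warehouse: Oct 12, 1995 + 57 days = Dec 8, 1995.
Printing is complete: Oct 15, 1995.
Binding is complete: Oct 15, 1995 + 25 days = Nov 9, 1995.
The shipment leaves the bindery: Nov 9, 1995 + 3 days = Nov 12, 1995.
Comparing: books arrive at the warehouse on Dec 8, 1995 vs the shipment leaves the bindery on Nov 12, 1995. Earlier: the shipment leaves the bindery.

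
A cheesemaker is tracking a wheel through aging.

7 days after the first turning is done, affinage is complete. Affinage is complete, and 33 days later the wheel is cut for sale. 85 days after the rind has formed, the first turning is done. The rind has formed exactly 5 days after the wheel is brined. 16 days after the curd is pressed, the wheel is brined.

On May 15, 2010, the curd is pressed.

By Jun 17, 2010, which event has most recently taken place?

The curd is pressed: May 15, 2010.
The wheel is brined: May 15, 2010 + 16 days = May 31, 2010.
The rind has formed: May 31, 2010 + 5 days = Jun 5, 2010.
The first turning is done: Jun 5, 2010 + 85 days = Aug 29, 2010.
Affinage is complete: Aug 29, 2010 + 7 days = Sep 5, 2010.
The wheel is cut for sale: Sep 5, 2010 + 33 days = Oct 8, 2010.
Jun 17, 2010 falls between when the rind has formed (Jun 5, 2010) and when the first turning is done (Aug 29, 2010).

The rind has formed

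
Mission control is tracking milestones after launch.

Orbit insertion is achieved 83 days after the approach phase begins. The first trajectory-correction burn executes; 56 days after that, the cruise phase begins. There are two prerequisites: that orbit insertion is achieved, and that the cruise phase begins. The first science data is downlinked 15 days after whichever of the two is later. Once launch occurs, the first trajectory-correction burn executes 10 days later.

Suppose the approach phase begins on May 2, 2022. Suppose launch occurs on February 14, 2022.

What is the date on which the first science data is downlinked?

The approach phase begins: May 2, 2022.
Orbit insertion is achieved: May 2, 2022 + 83 days = Jul 24, 2022.
Launch occurs: Feb 14, 2022.
The first trajectory-correction burn executes: Feb 14, 2022 + 10 days = Feb 24, 2022.
The cruise phase begins: Feb 24, 2022 + 56 days = Apr 21, 2022.
Both prerequisites met — orbit insertion is achieved (Jul 24, 2022), the cruise phase begins (Apr 21, 2022); the later is Jul 24, 2022.
The first science data is downlinked: Jul 24, 2022 + 15 days = Aug 8, 2022.

August 8, 2022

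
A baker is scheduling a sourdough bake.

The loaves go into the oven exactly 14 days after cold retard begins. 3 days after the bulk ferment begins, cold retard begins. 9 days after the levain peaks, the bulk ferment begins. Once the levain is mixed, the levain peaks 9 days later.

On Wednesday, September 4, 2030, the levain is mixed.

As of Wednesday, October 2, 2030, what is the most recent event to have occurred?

The levain is mixed: Sep 4, 2030.
The levain peaks: Sep 4, 2030 + 9 days = Sep 13, 2030.
The bulk ferment begins: Sep 13, 2030 + 9 days = Sep 22, 2030.
Cold retard begins: Sep 22, 2030 + 3 days = Sep 25, 2030.
The loaves go into the oven: Sep 25, 2030 + 14 days = Oct 9, 2030.
Oct 2, 2030 falls between when cold retard begins (Sep 25, 2030) and when the loaves go into the oven (Oct 9, 2030).

Cold retard begins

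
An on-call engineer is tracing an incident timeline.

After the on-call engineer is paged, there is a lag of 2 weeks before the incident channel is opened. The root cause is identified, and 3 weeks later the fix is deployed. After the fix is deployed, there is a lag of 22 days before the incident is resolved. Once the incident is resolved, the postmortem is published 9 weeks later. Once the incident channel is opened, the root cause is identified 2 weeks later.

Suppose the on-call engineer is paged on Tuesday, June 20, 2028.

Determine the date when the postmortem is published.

The on-call engineer is paged: Jun 20, 2028.
The incident channel is opened: Jun 20, 2028 + 2 weeks = Jul 4, 2028.
The root cause is identified: Jul 4, 2028 + 2 weeks = Jul 18, 2028.
The fix is deployed: Jul 18, 2028 + 3 weeks = Aug 8, 2028.
The incident is resolved: Aug 8, 2028 + 22 days = Aug 30, 2028.
The postmortem is published: Aug 30, 2028 + 9 weeks = Nov 1, 2028.

Wednesday, November 1, 2028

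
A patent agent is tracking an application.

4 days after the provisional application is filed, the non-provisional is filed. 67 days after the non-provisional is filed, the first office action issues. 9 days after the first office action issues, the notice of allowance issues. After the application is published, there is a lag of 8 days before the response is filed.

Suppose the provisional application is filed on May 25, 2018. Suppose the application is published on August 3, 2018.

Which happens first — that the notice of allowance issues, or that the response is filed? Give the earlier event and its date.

The response is filed — August 11, 2018

The provisional application is filed: May 25, 2018.
The non-provisional is filed: May 25, 2018 + 4 days = May 29, 2018.
The first office action issues: May 29, 2018 + 67 days = Aug 4, 2018.
The notice of allowance issues: Aug 4, 2018 + 9 days = Aug 13, 2018.
The application is published: Aug 3, 2018.
The response is filed: Aug 3, 2018 + 8 days = Aug 11, 2018.
Comparing: the notice of allowance issues on Aug 13, 2018 vs the response is filed on Aug 11, 2018. Earlier: the response is filed.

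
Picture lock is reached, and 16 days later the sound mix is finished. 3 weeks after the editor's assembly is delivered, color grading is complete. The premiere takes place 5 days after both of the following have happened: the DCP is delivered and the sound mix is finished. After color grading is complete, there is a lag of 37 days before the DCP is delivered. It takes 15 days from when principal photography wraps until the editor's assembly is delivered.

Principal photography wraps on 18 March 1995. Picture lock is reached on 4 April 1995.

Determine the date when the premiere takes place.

Principal photography wraps: Mar 18, 1995.
The editor's assembly is delivered: Mar 18, 1995 + 15 days = Apr 2, 1995.
Color grading is complete: Apr 2, 1995 + 3 weeks = Apr 23, 1995.
The DCP is delivered: Apr 23, 1995 + 37 days = May 30, 1995.
Picture lock is reached: Apr 4, 1995.
The sound mix is finished: Apr 4, 1995 + 16 days = Apr 20, 1995.
Both prerequisites met — the DCP is delivered (May 30, 1995), the sound mix is finished (Apr 20, 1995); the later is May 30, 1995.
The premiere takes place: May 30, 1995 + 5 days = Jun 4, 1995.

4 June 1995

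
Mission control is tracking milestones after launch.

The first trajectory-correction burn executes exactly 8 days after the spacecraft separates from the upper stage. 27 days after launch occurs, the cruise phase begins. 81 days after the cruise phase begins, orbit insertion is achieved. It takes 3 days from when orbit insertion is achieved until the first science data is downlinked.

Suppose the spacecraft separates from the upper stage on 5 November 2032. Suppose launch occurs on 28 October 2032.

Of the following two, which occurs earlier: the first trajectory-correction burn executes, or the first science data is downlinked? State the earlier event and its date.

The spacecraft separates from the upper stage: Nov 5, 2032.
The first trajectory-correction burn executes: Nov 5, 2032 + 8 days = Nov 13, 2032.
Launch occurs: Oct 28, 2032.
The cruise phase begins: Oct 28, 2032 + 27 days = Nov 24, 2032.
Orbit insertion is achieved: Nov 24, 2032 + 81 days = Feb 13, 2033.
The first science data is downlinked: Feb 13, 2033 + 3 days = Feb 16, 2033.
Comparing: the first trajectory-correction burn executes on Nov 13, 2032 vs the first science data is downlinked on Feb 16, 2033. Earlier: the first trajectory-correction burn executes.

The first trajectory-correction burn executes — 13 November 2032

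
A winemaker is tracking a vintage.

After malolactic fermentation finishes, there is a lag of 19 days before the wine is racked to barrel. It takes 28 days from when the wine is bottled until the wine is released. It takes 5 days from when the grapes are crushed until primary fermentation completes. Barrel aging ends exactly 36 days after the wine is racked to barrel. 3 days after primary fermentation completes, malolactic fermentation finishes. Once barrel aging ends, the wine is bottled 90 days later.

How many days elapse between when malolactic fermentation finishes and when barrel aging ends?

Causal path: malolactic fermentation finishes → the wine is racked to barrel → barrel aging ends.
Total delay along the path: 19 + 36 = 55 days.

55 days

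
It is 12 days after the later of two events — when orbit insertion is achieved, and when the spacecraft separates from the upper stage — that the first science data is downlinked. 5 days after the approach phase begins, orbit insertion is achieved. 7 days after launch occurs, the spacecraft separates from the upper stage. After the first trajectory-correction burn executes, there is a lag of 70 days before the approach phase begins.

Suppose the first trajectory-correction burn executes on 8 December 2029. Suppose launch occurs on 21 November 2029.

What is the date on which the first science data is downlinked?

The first trajectory-correction burn executes: Dec 8, 2029.
The approach phase begins: Dec 8, 2029 + 70 days = Feb 16, 2030.
Orbit insertion is achieved: Feb 16, 2030 + 5 days = Feb 21, 2030.
Launch occurs: Nov 21, 2029.
The spacecraft separates from the upper stage: Nov 21, 2029 + 7 days = Nov 28, 2029.
Both prerequisites met — orbit insertion is achieved (Feb 21, 2030), the spacecraft separates from the upper stage (Nov 28, 2029); the later is Feb 21, 2030.
The first science data is downlinked: Feb 21, 2030 + 12 days = Mar 5, 2030.

5 March 2030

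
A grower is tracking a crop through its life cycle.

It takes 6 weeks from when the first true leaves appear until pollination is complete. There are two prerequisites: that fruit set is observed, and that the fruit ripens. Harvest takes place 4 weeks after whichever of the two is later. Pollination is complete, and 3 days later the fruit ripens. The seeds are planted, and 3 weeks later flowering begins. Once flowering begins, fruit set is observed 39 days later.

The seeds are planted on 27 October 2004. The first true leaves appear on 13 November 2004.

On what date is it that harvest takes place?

The seeds are planted: Oct 27, 2004.
Flowering begins: Oct 27, 2004 + 3 weeks = Nov 17, 2004.
Fruit set is observed: Nov 17, 2004 + 39 days = Dec 26, 2004.
The first true leaves appear: Nov 13, 2004.
Pollination is complete: Nov 13, 2004 + 6 weeks = Dec 25, 2004.
The fruit ripens: Dec 25, 2004 + 3 days = Dec 28, 2004.
Both prerequisites met — fruit set is observed (Dec 26, 2004), the fruit ripens (Dec 28, 2004); the later is Dec 28, 2004.
Harvest takes place: Dec 28, 2004 + 4 weeks = Jan 25, 2005.

25 January 2005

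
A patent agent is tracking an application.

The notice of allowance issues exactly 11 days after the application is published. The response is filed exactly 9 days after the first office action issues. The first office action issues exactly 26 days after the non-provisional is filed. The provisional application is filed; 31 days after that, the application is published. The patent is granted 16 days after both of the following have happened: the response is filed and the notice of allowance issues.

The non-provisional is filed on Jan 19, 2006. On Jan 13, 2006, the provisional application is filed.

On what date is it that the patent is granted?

The non-provisional is filed: Jan 19, 2006.
The first office action issues: Jan 19, 2006 + 26 days = Feb 14, 2006.
The response is filed: Feb 14, 2006 + 9 days = Feb 23, 2006.
The provisional application is filed: Jan 13, 2006.
The application is published: Jan 13, 2006 + 31 days = Feb 13, 2006.
The notice of allowance issues: Feb 13, 2006 + 11 days = Feb 24, 2006.
Both prerequisites met — the response is filed (Feb 23, 2006), the notice of allowance issues (Feb 24, 2006); the later is Feb 24, 2006.
The patent is granted: Feb 24, 2006 + 16 days = Mar 12, 2006.

Mar 12, 2006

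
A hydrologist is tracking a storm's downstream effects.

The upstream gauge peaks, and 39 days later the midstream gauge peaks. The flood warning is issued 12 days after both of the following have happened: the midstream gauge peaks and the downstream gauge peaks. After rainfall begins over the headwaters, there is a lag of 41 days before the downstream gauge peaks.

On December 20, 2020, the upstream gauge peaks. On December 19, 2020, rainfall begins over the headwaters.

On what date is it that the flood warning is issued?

The upstream gauge peaks: Dec 20, 2020.
The midstream gauge peaks: Dec 20, 2020 + 39 days = Jan 28, 2021.
Rainfall begins over the headwaters: Dec 19, 2020.
The downstream gauge peaks: Dec 19, 2020 + 41 days = Jan 29, 2021.
Both prerequisites met — the midstream gauge peaks (Jan 28, 2021), the downstream gauge peaks (Jan 29, 2021); the later is Jan 29, 2021.
The flood warning is issued: Jan 29, 2021 + 12 days = Feb 10, 2021.

February 10, 2021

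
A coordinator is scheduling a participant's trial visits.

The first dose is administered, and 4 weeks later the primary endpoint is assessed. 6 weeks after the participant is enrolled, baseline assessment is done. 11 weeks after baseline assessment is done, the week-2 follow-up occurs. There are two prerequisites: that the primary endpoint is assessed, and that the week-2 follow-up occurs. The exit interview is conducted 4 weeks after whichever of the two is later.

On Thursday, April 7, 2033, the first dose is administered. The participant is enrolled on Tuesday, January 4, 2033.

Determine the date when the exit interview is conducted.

The first dose is administered: Apr 7, 2033.
The primary endpoint is assessed: Apr 7, 2033 + 4 weeks = May 5, 2033.
The participant is enrolled: Jan 4, 2033.
Baseline assessment is done: Jan 4, 2033 + 6 weeks = Feb 15, 2033.
The week-2 follow-up occurs: Feb 15, 2033 + 11 weeks = May 3, 2033.
Both prerequisites met — the primary endpoint is assessed (May 5, 2033), the week-2 follow-up occurs (May 3, 2033); the later is May 5, 2033.
The exit interview is conducted: May 5, 2033 + 4 weeks = Jun 2, 2033.

Thursday, June 2, 2033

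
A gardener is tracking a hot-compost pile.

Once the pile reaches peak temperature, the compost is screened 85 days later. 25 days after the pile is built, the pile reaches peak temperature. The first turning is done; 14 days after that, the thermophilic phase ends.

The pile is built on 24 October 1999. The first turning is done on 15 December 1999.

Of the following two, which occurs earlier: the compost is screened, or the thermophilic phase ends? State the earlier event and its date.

The thermophilic phase ends — 29 December 1999

The pile is built: Oct 24, 1999.
The pile reaches peak temperature: Oct 24, 1999 + 25 days = Nov 18, 1999.
The compost is screened: Nov 18, 1999 + 85 days = Feb 11, 2000.
The first turning is done: Dec 15, 1999.
The thermophilic phase ends: Dec 15, 1999 + 14 days = Dec 29, 1999.
Comparing: the compost is screened on Feb 11, 2000 vs the thermophilic phase ends on Dec 29, 1999. Earlier: the thermophilic phase ends.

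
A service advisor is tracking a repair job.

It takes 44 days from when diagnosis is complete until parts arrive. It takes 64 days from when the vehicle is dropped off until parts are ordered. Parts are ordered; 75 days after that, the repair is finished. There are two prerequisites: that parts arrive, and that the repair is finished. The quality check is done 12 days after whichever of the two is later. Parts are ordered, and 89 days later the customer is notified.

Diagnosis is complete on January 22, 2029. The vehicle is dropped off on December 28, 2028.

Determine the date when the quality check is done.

Diagnosis is complete: Jan 22, 2029.
Parts arrive: Jan 22, 2029 + 44 days = Mar 7, 2029.
The vehicle is dropped off: Dec 28, 2028.
Parts are ordered: Dec 28, 2028 + 64 days = Mar 2, 2029.
The repair is finished: Mar 2, 2029 + 75 days = May 16, 2029.
Both prerequisites met — parts arrive (Mar 7, 2029), the repair is finished (May 16, 2029); the later is May 16, 2029.
The quality check is done: May 16, 2029 + 12 days = May 28, 2029.

May 28, 2029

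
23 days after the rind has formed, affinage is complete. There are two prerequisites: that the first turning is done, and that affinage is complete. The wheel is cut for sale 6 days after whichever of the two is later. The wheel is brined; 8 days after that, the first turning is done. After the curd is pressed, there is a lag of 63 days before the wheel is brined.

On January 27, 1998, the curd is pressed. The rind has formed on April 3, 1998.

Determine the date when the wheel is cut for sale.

The curd is pressed: Jan 27, 1998.
The wheel is brined: Jan 27, 1998 + 63 days = Mar 31, 1998.
The first turning is done: Mar 31, 1998 + 8 days = Apr 8, 1998.
The rind has formed: Apr 3, 1998.
Affinage is complete: Apr 3, 1998 + 23 days = Apr 26, 1998.
Both prerequisites met — the first turning is done (Apr 8, 1998), affinage is complete (Apr 26, 1998); the later is Apr 26, 1998.
The wheel is cut for sale: Apr 26, 1998 + 6 days = May 2, 1998.

May 2, 1998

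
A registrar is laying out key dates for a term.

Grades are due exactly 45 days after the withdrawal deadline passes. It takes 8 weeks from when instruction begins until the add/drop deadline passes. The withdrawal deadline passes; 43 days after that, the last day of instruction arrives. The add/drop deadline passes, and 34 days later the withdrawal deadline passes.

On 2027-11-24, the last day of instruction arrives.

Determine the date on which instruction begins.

2027-07-14

The last day of instruction arrives: Nov 24, 2027.
The withdrawal deadline passes: Nov 24, 2027 − 43 days = Oct 12, 2027.
The add/drop deadline passes: Oct 12, 2027 − 34 days = Sep 8, 2027.
Instruction begins: Sep 8, 2027 − 8 weeks = Jul 14, 2027.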